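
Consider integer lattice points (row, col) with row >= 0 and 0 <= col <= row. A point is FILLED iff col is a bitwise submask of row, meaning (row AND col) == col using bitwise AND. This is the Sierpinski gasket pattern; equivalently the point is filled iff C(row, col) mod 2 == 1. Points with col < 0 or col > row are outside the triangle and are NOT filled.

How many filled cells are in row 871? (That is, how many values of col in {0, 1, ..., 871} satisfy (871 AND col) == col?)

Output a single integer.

871 in binary = 1101100111
popcount(871) = number of 1-bits in 1101100111 = 7
A col c satisfies (871 AND c) == c iff every set bit of c is also set in 871; each of the 7 set bits of 871 can independently be on or off in c.
count = 2^7 = 128

Answer: 128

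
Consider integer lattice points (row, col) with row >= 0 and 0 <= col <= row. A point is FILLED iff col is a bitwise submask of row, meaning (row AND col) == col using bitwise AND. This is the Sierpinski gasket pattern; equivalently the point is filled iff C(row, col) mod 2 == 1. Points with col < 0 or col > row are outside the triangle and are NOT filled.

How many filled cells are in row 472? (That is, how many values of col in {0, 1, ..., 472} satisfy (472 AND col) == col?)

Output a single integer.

Answer: 32

Derivation:
472 in binary = 111011000
popcount(472) = number of 1-bits in 111011000 = 5
A col c satisfies (472 AND c) == c iff every set bit of c is also set in 472; each of the 5 set bits of 472 can independently be on or off in c.
count = 2^5 = 32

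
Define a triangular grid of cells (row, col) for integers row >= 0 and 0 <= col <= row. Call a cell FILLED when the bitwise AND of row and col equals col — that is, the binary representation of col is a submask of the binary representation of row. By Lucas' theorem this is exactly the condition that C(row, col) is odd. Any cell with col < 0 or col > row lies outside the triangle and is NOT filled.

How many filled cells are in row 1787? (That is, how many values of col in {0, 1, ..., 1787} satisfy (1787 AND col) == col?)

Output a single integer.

1787 in binary = 11011111011
popcount(1787) = number of 1-bits in 11011111011 = 9
A col c satisfies (1787 AND c) == c iff every set bit of c is also set in 1787; each of the 9 set bits of 1787 can independently be on or off in c.
count = 2^9 = 512

Answer: 512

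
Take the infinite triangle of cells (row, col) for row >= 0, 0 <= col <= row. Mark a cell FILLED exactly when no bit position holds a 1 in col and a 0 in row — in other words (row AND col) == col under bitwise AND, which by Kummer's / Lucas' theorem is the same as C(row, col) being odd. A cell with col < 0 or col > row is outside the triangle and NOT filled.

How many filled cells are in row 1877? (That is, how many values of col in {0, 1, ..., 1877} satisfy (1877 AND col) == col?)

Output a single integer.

1877 in binary = 11101010101
popcount(1877) = number of 1-bits in 11101010101 = 7
A col c satisfies (1877 AND c) == c iff every set bit of c is also set in 1877; each of the 7 set bits of 1877 can independently be on or off in c.
count = 2^7 = 128

Answer: 128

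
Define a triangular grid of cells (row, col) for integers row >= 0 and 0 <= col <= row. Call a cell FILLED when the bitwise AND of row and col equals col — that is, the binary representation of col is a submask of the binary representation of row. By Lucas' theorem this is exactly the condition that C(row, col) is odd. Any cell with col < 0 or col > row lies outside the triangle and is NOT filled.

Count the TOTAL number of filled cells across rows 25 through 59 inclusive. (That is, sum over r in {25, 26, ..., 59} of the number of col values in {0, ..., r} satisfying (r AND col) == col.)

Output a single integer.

Answer: 446

Derivation:
r25=11001 pc3: +8 =8
r26=11010 pc3: +8 =16
r27=11011 pc4: +16 =32
r28=11100 pc3: +8 =40
r29=11101 pc4: +16 =56
r30=11110 pc4: +16 =72
r31=11111 pc5: +32 =104
r32=100000 pc1: +2 =106
r33=100001 pc2: +4 =110
r34=100010 pc2: +4 =114
r35=100011 pc3: +8 =122
r36=100100 pc2: +4 =126
r37=100101 pc3: +8 =134
r38=100110 pc3: +8 =142
r39=100111 pc4: +16 =158
r40=101000 pc2: +4 =162
r41=101001 pc3: +8 =170
r42=101010 pc3: +8 =178
r43=101011 pc4: +16 =194
r44=101100 pc3: +8 =202
r45=101101 pc4: +16 =218
r46=101110 pc4: +16 =234
r47=101111 pc5: +32 =266
r48=110000 pc2: +4 =270
r49=110001 pc3: +8 =278
r50=110010 pc3: +8 =286
r51=110011 pc4: +16 =302
r52=110100 pc3: +8 =310
r53=110101 pc4: +16 =326
r54=110110 pc4: +16 =342
r55=110111 pc5: +32 =374
r56=111000 pc3: +8 =382
r57=111001 pc4: +16 =398
r58=111010 pc4: +16 =414
r59=111011 pc5: +32 =446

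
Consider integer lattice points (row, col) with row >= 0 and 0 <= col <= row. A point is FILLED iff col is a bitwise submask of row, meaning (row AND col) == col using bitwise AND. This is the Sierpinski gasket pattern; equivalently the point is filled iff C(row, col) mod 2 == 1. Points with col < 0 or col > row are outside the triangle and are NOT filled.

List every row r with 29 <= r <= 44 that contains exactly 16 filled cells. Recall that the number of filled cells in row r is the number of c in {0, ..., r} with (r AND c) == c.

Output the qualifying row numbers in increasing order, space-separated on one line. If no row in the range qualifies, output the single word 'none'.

Answer: 29 30 39 43

Derivation:
Row r has 2^popcount(r) filled cells, so we need popcount(r) = log2(16) = 4.
Scan r = 29..44 and keep those with exactly 4 one-bits:
r=29=11101 popcount=4 -> KEEP
r=30=11110 popcount=4 -> KEEP
r=31=11111 popcount=5 -> skip
r=32=100000 popcount=1 -> skip
r=33=100001 popcount=2 -> skip
r=34=100010 popcount=2 -> skip
r=35=100011 popcount=3 -> skip
r=36=100100 popcount=2 -> skip
r=37=100101 popcount=3 -> skip
r=38=100110 popcount=3 -> skip
r=39=100111 popcount=4 -> KEEP
r=40=101000 popcount=2 -> skip
r=41=101001 popcount=3 -> skip
r=42=101010 popcount=3 -> skip
r=43=101011 popcount=4 -> KEEP
r=44=101100 popcount=3 -> skip
Kept rows: 29 30 39 43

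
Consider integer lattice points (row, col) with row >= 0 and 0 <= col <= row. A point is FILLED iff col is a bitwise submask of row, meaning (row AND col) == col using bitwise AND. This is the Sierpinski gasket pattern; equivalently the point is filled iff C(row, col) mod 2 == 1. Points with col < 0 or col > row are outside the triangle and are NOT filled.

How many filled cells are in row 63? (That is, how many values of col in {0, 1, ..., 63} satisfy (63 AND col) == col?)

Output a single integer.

63 in binary = 111111
popcount(63) = number of 1-bits in 111111 = 6
A col c satisfies (63 AND c) == c iff every set bit of c is also set in 63; each of the 6 set bits of 63 can independently be on or off in c.
count = 2^6 = 64

Answer: 64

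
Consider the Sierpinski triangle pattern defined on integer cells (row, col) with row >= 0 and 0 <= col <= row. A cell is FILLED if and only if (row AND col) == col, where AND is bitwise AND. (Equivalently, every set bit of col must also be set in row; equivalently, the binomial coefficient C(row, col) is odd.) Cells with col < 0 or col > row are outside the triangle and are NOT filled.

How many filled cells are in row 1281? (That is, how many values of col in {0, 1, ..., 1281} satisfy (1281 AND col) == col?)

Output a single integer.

Answer: 8

Derivation:
1281 in binary = 10100000001
popcount(1281) = number of 1-bits in 10100000001 = 3
A col c satisfies (1281 AND c) == c iff every set bit of c is also set in 1281; each of the 3 set bits of 1281 can independently be on or off in c.
count = 2^3 = 8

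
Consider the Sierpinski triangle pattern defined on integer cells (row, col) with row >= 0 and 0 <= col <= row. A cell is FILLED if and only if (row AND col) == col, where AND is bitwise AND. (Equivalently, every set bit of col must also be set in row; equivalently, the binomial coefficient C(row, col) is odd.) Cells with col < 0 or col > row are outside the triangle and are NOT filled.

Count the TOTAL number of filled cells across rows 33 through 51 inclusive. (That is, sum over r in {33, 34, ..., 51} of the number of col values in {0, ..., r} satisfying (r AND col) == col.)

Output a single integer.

Answer: 196

Derivation:
r33=100001 pc2: +4 =4
r34=100010 pc2: +4 =8
r35=100011 pc3: +8 =16
r36=100100 pc2: +4 =20
r37=100101 pc3: +8 =28
r38=100110 pc3: +8 =36
r39=100111 pc4: +16 =52
r40=101000 pc2: +4 =56
r41=101001 pc3: +8 =64
r42=101010 pc3: +8 =72
r43=101011 pc4: +16 =88
r44=101100 pc3: +8 =96
r45=101101 pc4: +16 =112
r46=101110 pc4: +16 =128
r47=101111 pc5: +32 =160
r48=110000 pc2: +4 =164
r49=110001 pc3: +8 =172
r50=110010 pc3: +8 =180
r51=110011 pc4: +16 =196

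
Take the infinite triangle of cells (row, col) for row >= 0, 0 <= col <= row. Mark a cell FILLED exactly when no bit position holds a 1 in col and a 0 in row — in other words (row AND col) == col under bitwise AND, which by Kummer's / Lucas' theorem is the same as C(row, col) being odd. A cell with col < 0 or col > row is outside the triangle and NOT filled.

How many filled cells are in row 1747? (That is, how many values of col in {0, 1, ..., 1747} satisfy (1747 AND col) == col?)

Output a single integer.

Answer: 128

Derivation:
1747 in binary = 11011010011
popcount(1747) = number of 1-bits in 11011010011 = 7
A col c satisfies (1747 AND c) == c iff every set bit of c is also set in 1747; each of the 7 set bits of 1747 can independently be on or off in c.
count = 2^7 = 128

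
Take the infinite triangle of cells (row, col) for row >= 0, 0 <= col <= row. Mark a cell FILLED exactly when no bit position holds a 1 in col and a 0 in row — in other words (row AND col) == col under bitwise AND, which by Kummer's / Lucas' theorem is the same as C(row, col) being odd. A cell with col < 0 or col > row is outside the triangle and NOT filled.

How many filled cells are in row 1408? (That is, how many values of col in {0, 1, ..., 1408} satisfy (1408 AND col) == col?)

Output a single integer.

Answer: 8

Derivation:
1408 in binary = 10110000000
popcount(1408) = number of 1-bits in 10110000000 = 3
A col c satisfies (1408 AND c) == c iff every set bit of c is also set in 1408; each of the 3 set bits of 1408 can independently be on or off in c.
count = 2^3 = 8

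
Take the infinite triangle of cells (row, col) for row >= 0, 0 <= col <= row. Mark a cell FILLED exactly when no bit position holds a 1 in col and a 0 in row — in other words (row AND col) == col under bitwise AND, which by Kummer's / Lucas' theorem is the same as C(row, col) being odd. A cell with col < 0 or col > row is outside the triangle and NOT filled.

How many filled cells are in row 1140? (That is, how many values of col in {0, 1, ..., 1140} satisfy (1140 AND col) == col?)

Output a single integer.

Answer: 32

Derivation:
1140 in binary = 10001110100
popcount(1140) = number of 1-bits in 10001110100 = 5
A col c satisfies (1140 AND c) == c iff every set bit of c is also set in 1140; each of the 5 set bits of 1140 can independently be on or off in c.
count = 2^5 = 32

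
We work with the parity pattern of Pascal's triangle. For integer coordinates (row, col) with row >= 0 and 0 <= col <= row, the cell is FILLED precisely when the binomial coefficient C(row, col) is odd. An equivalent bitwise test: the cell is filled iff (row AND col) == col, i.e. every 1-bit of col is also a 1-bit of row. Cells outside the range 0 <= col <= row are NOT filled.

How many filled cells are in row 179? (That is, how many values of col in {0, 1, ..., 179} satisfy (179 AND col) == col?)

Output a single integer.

Answer: 32

Derivation:
179 in binary = 10110011
popcount(179) = number of 1-bits in 10110011 = 5
A col c satisfies (179 AND c) == c iff every set bit of c is also set in 179; each of the 5 set bits of 179 can independently be on or off in c.
count = 2^5 = 32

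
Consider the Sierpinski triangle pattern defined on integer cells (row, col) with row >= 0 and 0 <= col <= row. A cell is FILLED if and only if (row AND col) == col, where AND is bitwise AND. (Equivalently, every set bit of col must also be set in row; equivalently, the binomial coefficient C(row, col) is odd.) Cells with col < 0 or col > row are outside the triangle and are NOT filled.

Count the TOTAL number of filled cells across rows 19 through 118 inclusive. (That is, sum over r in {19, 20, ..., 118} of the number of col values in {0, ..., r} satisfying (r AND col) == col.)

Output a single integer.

Answer: 1600

Derivation:
r19=10011 pc3: +8 =8
r20=10100 pc2: +4 =12
r21=10101 pc3: +8 =20
r22=10110 pc3: +8 =28
r23=10111 pc4: +16 =44
r24=11000 pc2: +4 =48
r25=11001 pc3: +8 =56
r26=11010 pc3: +8 =64
r27=11011 pc4: +16 =80
r28=11100 pc3: +8 =88
r29=11101 pc4: +16 =104
r30=11110 pc4: +16 =120
r31=11111 pc5: +32 =152
r32=100000 pc1: +2 =154
r33=100001 pc2: +4 =158
r34=100010 pc2: +4 =162
r35=100011 pc3: +8 =170
r36=100100 pc2: +4 =174
r37=100101 pc3: +8 =182
r38=100110 pc3: +8 =190
r39=100111 pc4: +16 =206
r40=101000 pc2: +4 =210
r41=101001 pc3: +8 =218
r42=101010 pc3: +8 =226
r43=101011 pc4: +16 =242
r44=101100 pc3: +8 =250
r45=101101 pc4: +16 =266
r46=101110 pc4: +16 =282
r47=101111 pc5: +32 =314
r48=110000 pc2: +4 =318
r49=110001 pc3: +8 =326
r50=110010 pc3: +8 =334
r51=110011 pc4: +16 =350
r52=110100 pc3: +8 =358
r53=110101 pc4: +16 =374
r54=110110 pc4: +16 =390
r55=110111 pc5: +32 =422
r56=111000 pc3: +8 =430
r57=111001 pc4: +16 =446
r58=111010 pc4: +16 =462
r59=111011 pc5: +32 =494
r60=111100 pc4: +16 =510
r61=111101 pc5: +32 =542
r62=111110 pc5: +32 =574
r63=111111 pc6: +64 =638
r64=1000000 pc1: +2 =640
r65=1000001 pc2: +4 =644
r66=1000010 pc2: +4 =648
r67=1000011 pc3: +8 =656
r68=1000100 pc2: +4 =660
r69=1000101 pc3: +8 =668
r70=1000110 pc3: +8 =676
r71=1000111 pc4: +16 =692
r72=1001000 pc2: +4 =696
r73=1001001 pc3: +8 =704
r74=1001010 pc3: +8 =712
r75=1001011 pc4: +16 =728
r76=1001100 pc3: +8 =736
r77=1001101 pc4: +16 =752
r78=1001110 pc4: +16 =768
r79=1001111 pc5: +32 =800
r80=1010000 pc2: +4 =804
r81=1010001 pc3: +8 =812
r82=1010010 pc3: +8 =820
r83=1010011 pc4: +16 =836
r84=1010100 pc3: +8 =844
r85=1010101 pc4: +16 =860
r86=1010110 pc4: +16 =876
r87=1010111 pc5: +32 =908
r88=1011000 pc3: +8 =916
r89=1011001 pc4: +16 =932
r90=1011010 pc4: +16 =948
r91=1011011 pc5: +32 =980
r92=1011100 pc4: +16 =996
r93=1011101 pc5: +32 =1028
r94=1011110 pc5: +32 =1060
r95=1011111 pc6: +64 =1124
r96=1100000 pc2: +4 =1128
r97=1100001 pc3: +8 =1136
r98=1100010 pc3: +8 =1144
r99=1100011 pc4: +16 =1160
r100=1100100 pc3: +8 =1168
r101=1100101 pc4: +16 =1184
r102=1100110 pc4: +16 =1200
r103=1100111 pc5: +32 =1232
r104=1101000 pc3: +8 =1240
r105=1101001 pc4: +16 =1256
r106=1101010 pc4: +16 =1272
r107=1101011 pc5: +32 =1304
r108=1101100 pc4: +16 =1320
r109=1101101 pc5: +32 =1352
r110=1101110 pc5: +32 =1384
r111=1101111 pc6: +64 =1448
r112=1110000 pc3: +8 =1456
r113=1110001 pc4: +16 =1472
r114=1110010 pc4: +16 =1488
r115=1110011 pc5: +32 =1520
r116=1110100 pc4: +16 =1536
r117=1110101 pc5: +32 =1568
r118=1110110 pc5: +32 =1600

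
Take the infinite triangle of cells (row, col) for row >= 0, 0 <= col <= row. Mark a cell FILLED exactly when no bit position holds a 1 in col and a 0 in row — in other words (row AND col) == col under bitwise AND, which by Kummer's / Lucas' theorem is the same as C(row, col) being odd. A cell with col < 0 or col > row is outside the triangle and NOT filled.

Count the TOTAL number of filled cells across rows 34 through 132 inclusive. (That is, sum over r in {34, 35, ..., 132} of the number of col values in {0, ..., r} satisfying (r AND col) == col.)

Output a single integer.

Answer: 1960

Derivation:
r34=100010 pc2: +4 =4
r35=100011 pc3: +8 =12
r36=100100 pc2: +4 =16
r37=100101 pc3: +8 =24
r38=100110 pc3: +8 =32
r39=100111 pc4: +16 =48
r40=101000 pc2: +4 =52
r41=101001 pc3: +8 =60
r42=101010 pc3: +8 =68
r43=101011 pc4: +16 =84
r44=101100 pc3: +8 =92
r45=101101 pc4: +16 =108
r46=101110 pc4: +16 =124
r47=101111 pc5: +32 =156
r48=110000 pc2: +4 =160
r49=110001 pc3: +8 =168
r50=110010 pc3: +8 =176
r51=110011 pc4: +16 =192
r52=110100 pc3: +8 =200
r53=110101 pc4: +16 =216
r54=110110 pc4: +16 =232
r55=110111 pc5: +32 =264
r56=111000 pc3: +8 =272
r57=111001 pc4: +16 =288
r58=111010 pc4: +16 =304
r59=111011 pc5: +32 =336
r60=111100 pc4: +16 =352
r61=111101 pc5: +32 =384
r62=111110 pc5: +32 =416
r63=111111 pc6: +64 =480
r64=1000000 pc1: +2 =482
r65=1000001 pc2: +4 =486
r66=1000010 pc2: +4 =490
r67=1000011 pc3: +8 =498
r68=1000100 pc2: +4 =502
r69=1000101 pc3: +8 =510
r70=1000110 pc3: +8 =518
r71=1000111 pc4: +16 =534
r72=1001000 pc2: +4 =538
r73=1001001 pc3: +8 =546
r74=1001010 pc3: +8 =554
r75=1001011 pc4: +16 =570
r76=1001100 pc3: +8 =578
r77=1001101 pc4: +16 =594
r78=1001110 pc4: +16 =610
r79=1001111 pc5: +32 =642
r80=1010000 pc2: +4 =646
r81=1010001 pc3: +8 =654
r82=1010010 pc3: +8 =662
r83=1010011 pc4: +16 =678
r84=1010100 pc3: +8 =686
r85=1010101 pc4: +16 =702
r86=1010110 pc4: +16 =718
r87=1010111 pc5: +32 =750
r88=1011000 pc3: +8 =758
r89=1011001 pc4: +16 =774
r90=1011010 pc4: +16 =790
r91=1011011 pc5: +32 =822
r92=1011100 pc4: +16 =838
r93=1011101 pc5: +32 =870
r94=1011110 pc5: +32 =902
r95=1011111 pc6: +64 =966
r96=1100000 pc2: +4 =970
r97=1100001 pc3: +8 =978
r98=1100010 pc3: +8 =986
r99=1100011 pc4: +16 =1002
r100=1100100 pc3: +8 =1010
r101=1100101 pc4: +16 =1026
r102=1100110 pc4: +16 =1042
r103=1100111 pc5: +32 =1074
r104=1101000 pc3: +8 =1082
r105=1101001 pc4: +16 =1098
r106=1101010 pc4: +16 =1114
r107=1101011 pc5: +32 =1146
r108=1101100 pc4: +16 =1162
r109=1101101 pc5: +32 =1194
r110=1101110 pc5: +32 =1226
r111=1101111 pc6: +64 =1290
r112=1110000 pc3: +8 =1298
r113=1110001 pc4: +16 =1314
r114=1110010 pc4: +16 =1330
r115=1110011 pc5: +32 =1362
r116=1110100 pc4: +16 =1378
r117=1110101 pc5: +32 =1410
r118=1110110 pc5: +32 =1442
r119=1110111 pc6: +64 =1506
r120=1111000 pc4: +16 =1522
r121=1111001 pc5: +32 =1554
r122=1111010 pc5: +32 =1586
r123=1111011 pc6: +64 =1650
r124=1111100 pc5: +32 =1682
r125=1111101 pc6: +64 =1746
r126=1111110 pc6: +64 =1810
r127=1111111 pc7: +128 =1938
r128=10000000 pc1: +2 =1940
r129=10000001 pc2: +4 =1944
r130=10000010 pc2: +4 =1948
r131=10000011 pc3: +8 =1956
r132=10000100 pc2: +4 =1960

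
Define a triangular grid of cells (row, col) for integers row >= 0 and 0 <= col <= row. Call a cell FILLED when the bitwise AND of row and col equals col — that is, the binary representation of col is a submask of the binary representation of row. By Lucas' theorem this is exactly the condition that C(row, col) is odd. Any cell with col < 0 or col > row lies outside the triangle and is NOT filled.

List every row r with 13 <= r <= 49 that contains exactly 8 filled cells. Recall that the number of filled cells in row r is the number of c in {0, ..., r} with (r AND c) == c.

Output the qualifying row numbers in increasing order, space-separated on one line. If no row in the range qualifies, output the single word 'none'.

Row r has 2^popcount(r) filled cells, so we need popcount(r) = log2(8) = 3.
Scan r = 13..49 and keep those with exactly 3 one-bits:
r=13=1101 popcount=3 -> KEEP
r=14=1110 popcount=3 -> KEEP
r=15=1111 popcount=4 -> skip
r=16=10000 popcount=1 -> skip
r=17=10001 popcount=2 -> skip
r=18=10010 popcount=2 -> skip
r=19=10011 popcount=3 -> KEEP
r=20=10100 popcount=2 -> skip
r=21=10101 popcount=3 -> KEEP
r=22=10110 popcount=3 -> KEEP
r=23=10111 popcount=4 -> skip
r=24=11000 popcount=2 -> skip
r=25=11001 popcount=3 -> KEEP
r=26=11010 popcount=3 -> KEEP
r=27=11011 popcount=4 -> skip
r=28=11100 popcount=3 -> KEEP
r=29=11101 popcount=4 -> skip
r=30=11110 popcount=4 -> skip
r=31=11111 popcount=5 -> skip
r=32=100000 popcount=1 -> skip
r=33=100001 popcount=2 -> skip
r=34=100010 popcount=2 -> skip
r=35=100011 popcount=3 -> KEEP
r=36=100100 popcount=2 -> skip
r=37=100101 popcount=3 -> KEEP
r=38=100110 popcount=3 -> KEEP
r=39=100111 popcount=4 -> skip
r=40=101000 popcount=2 -> skip
r=41=101001 popcount=3 -> KEEP
r=42=101010 popcount=3 -> KEEP
r=43=101011 popcount=4 -> skip
r=44=101100 popcount=3 -> KEEP
r=45=101101 popcount=4 -> skip
r=46=101110 popcount=4 -> skip
r=47=101111 popcount=5 -> skip
r=48=110000 popcount=2 -> skip
r=49=110001 popcount=3 -> KEEP
Kept rows: 13 14 19 21 22 25 26 28 35 37 38 41 42 44 49

Answer: 13 14 19 21 22 25 26 28 35 37 38 41 42 44 49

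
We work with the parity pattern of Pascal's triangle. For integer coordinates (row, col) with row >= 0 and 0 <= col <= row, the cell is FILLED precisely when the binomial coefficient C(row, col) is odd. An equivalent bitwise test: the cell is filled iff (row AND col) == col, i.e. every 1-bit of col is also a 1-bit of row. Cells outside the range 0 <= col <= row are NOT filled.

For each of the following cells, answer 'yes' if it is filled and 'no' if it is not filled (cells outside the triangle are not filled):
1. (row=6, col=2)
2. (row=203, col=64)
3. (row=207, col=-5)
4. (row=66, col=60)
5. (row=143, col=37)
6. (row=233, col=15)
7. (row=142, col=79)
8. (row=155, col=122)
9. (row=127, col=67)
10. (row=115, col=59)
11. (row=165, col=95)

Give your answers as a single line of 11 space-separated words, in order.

Answer: yes yes no no no no no no yes no no

Derivation:
(6,2): row=0b110, col=0b10, row AND col = 0b10 = 2; 2 == 2 -> filled
(203,64): row=0b11001011, col=0b1000000, row AND col = 0b1000000 = 64; 64 == 64 -> filled
(207,-5): col outside [0, 207] -> not filled
(66,60): row=0b1000010, col=0b111100, row AND col = 0b0 = 0; 0 != 60 -> empty
(143,37): row=0b10001111, col=0b100101, row AND col = 0b101 = 5; 5 != 37 -> empty
(233,15): row=0b11101001, col=0b1111, row AND col = 0b1001 = 9; 9 != 15 -> empty
(142,79): row=0b10001110, col=0b1001111, row AND col = 0b1110 = 14; 14 != 79 -> empty
(155,122): row=0b10011011, col=0b1111010, row AND col = 0b11010 = 26; 26 != 122 -> empty
(127,67): row=0b1111111, col=0b1000011, row AND col = 0b1000011 = 67; 67 == 67 -> filled
(115,59): row=0b1110011, col=0b111011, row AND col = 0b110011 = 51; 51 != 59 -> empty
(165,95): row=0b10100101, col=0b1011111, row AND col = 0b101 = 5; 5 != 95 -> empty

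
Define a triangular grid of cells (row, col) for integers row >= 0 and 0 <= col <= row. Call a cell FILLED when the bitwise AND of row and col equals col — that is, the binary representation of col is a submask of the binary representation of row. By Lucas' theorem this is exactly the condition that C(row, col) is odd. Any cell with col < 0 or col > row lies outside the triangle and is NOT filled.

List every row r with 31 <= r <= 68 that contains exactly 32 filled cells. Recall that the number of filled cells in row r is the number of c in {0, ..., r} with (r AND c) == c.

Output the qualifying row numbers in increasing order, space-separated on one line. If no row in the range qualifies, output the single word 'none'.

Row r has 2^popcount(r) filled cells, so we need popcount(r) = log2(32) = 5.
Scan r = 31..68 and keep those with exactly 5 one-bits:
r=31=11111 popcount=5 -> KEEP
r=32=100000 popcount=1 -> skip
r=33=100001 popcount=2 -> skip
r=34=100010 popcount=2 -> skip
r=35=100011 popcount=3 -> skip
r=36=100100 popcount=2 -> skip
r=37=100101 popcount=3 -> skip
r=38=100110 popcount=3 -> skip
r=39=100111 popcount=4 -> skip
r=40=101000 popcount=2 -> skip
r=41=101001 popcount=3 -> skip
r=42=101010 popcount=3 -> skip
r=43=101011 popcount=4 -> skip
r=44=101100 popcount=3 -> skip
r=45=101101 popcount=4 -> skip
r=46=101110 popcount=4 -> skip
r=47=101111 popcount=5 -> KEEP
r=48=110000 popcount=2 -> skip
r=49=110001 popcount=3 -> skip
r=50=110010 popcount=3 -> skip
r=51=110011 popcount=4 -> skip
r=52=110100 popcount=3 -> skip
r=53=110101 popcount=4 -> skip
r=54=110110 popcount=4 -> skip
r=55=110111 popcount=5 -> KEEP
r=56=111000 popcount=3 -> skip
r=57=111001 popcount=4 -> skip
r=58=111010 popcount=4 -> skip
r=59=111011 popcount=5 -> KEEP
r=60=111100 popcount=4 -> skip
r=61=111101 popcount=5 -> KEEP
r=62=111110 popcount=5 -> KEEP
r=63=111111 popcount=6 -> skip
r=64=1000000 popcount=1 -> skip
r=65=1000001 popcount=2 -> skip
r=66=1000010 popcount=2 -> skip
r=67=1000011 popcount=3 -> skip
r=68=1000100 popcount=2 -> skip
Kept rows: 31 47 55 59 61 62

Answer: 31 47 55 59 61 62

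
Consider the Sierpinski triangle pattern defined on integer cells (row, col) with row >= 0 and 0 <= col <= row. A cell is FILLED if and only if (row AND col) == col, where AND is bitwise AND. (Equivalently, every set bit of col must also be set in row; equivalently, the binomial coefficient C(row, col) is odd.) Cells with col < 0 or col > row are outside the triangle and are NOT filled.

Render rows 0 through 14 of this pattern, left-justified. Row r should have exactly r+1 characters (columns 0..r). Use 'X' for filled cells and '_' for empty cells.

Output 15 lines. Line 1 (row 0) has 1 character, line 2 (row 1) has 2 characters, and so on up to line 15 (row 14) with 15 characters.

Answer: X
XX
X_X
XXXX
X___X
XX__XX
X_X_X_X
XXXXXXXX
X_______X
XX______XX
X_X_____X_X
XXXX____XXXX
X___X___X___X
XX__XX__XX__XX
X_X_X_X_X_X_X_X

Derivation:
r0=0: X
r1=1: XX
r2=10: X_X
r3=11: XXXX
r4=100: X___X
r5=101: XX__XX
r6=110: X_X_X_X
r7=111: XXXXXXXX
r8=1000: X_______X
r9=1001: XX______XX
r10=1010: X_X_____X_X
r11=1011: XXXX____XXXX
r12=1100: X___X___X___X
r13=1101: XX__XX__XX__XX
r14=1110: X_X_X_X_X_X_X_X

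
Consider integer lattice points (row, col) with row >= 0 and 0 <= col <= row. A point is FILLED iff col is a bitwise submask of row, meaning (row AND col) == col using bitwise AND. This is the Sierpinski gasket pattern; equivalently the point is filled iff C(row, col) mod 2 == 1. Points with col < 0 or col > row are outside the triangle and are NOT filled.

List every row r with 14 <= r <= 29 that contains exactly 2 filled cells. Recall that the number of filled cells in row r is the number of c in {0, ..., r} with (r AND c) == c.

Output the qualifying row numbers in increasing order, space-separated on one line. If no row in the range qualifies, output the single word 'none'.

Row r has 2^popcount(r) filled cells, so we need popcount(r) = log2(2) = 1.
Scan r = 14..29 and keep those with exactly 1 one-bits:
r=14=1110 popcount=3 -> skip
r=15=1111 popcount=4 -> skip
r=16=10000 popcount=1 -> KEEP
r=17=10001 popcount=2 -> skip
r=18=10010 popcount=2 -> skip
r=19=10011 popcount=3 -> skip
r=20=10100 popcount=2 -> skip
r=21=10101 popcount=3 -> skip
r=22=10110 popcount=3 -> skip
r=23=10111 popcount=4 -> skip
r=24=11000 popcount=2 -> skip
r=25=11001 popcount=3 -> skip
r=26=11010 popcount=3 -> skip
r=27=11011 popcount=4 -> skip
r=28=11100 popcount=3 -> skip
r=29=11101 popcount=4 -> skip
Kept rows: 16

Answer: 16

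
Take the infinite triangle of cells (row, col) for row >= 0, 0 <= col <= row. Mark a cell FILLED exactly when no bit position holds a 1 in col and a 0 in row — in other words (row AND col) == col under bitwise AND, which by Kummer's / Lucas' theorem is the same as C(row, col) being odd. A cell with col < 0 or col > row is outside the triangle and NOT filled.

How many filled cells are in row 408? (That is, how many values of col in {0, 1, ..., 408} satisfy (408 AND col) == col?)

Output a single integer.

Answer: 16

Derivation:
408 in binary = 110011000
popcount(408) = number of 1-bits in 110011000 = 4
A col c satisfies (408 AND c) == c iff every set bit of c is also set in 408; each of the 4 set bits of 408 can independently be on or off in c.
count = 2^4 = 16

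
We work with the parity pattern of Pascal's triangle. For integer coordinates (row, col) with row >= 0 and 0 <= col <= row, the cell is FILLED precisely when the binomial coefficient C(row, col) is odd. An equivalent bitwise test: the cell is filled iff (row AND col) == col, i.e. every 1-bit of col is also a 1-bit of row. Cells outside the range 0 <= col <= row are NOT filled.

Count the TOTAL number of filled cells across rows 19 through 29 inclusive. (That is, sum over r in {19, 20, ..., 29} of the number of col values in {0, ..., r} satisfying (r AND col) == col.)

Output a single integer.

r19=10011 pc3: +8 =8
r20=10100 pc2: +4 =12
r21=10101 pc3: +8 =20
r22=10110 pc3: +8 =28
r23=10111 pc4: +16 =44
r24=11000 pc2: +4 =48
r25=11001 pc3: +8 =56
r26=11010 pc3: +8 =64
r27=11011 pc4: +16 =80
r28=11100 pc3: +8 =88
r29=11101 pc4: +16 =104

Answer: 104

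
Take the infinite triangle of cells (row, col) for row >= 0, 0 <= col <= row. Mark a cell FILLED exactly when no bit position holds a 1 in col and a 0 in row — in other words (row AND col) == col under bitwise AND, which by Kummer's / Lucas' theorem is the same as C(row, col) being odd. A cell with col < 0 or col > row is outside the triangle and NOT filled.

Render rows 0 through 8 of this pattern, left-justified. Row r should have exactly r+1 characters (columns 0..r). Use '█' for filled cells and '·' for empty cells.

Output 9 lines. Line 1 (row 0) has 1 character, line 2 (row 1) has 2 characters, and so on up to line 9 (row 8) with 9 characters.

Answer: █
██
█·█
████
█···█
██··██
█·█·█·█
████████
█·······█

Derivation:
r0=0: █
r1=1: ██
r2=10: █·█
r3=11: ████
r4=100: █···█
r5=101: ██··██
r6=110: █·█·█·█
r7=111: ████████
r8=1000: █·······█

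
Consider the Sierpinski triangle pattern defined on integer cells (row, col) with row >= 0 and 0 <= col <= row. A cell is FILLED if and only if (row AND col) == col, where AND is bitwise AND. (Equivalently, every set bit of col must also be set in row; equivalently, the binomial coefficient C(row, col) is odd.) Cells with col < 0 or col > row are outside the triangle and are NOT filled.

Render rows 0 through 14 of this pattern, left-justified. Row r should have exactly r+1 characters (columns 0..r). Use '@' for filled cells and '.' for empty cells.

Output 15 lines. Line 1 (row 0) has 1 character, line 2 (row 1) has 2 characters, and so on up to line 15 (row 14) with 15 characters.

r0=0: @
r1=1: @@
r2=10: @.@
r3=11: @@@@
r4=100: @...@
r5=101: @@..@@
r6=110: @.@.@.@
r7=111: @@@@@@@@
r8=1000: @.......@
r9=1001: @@......@@
r10=1010: @.@.....@.@
r11=1011: @@@@....@@@@
r12=1100: @...@...@...@
r13=1101: @@..@@..@@..@@
r14=1110: @.@.@.@.@.@.@.@

Answer: @
@@
@.@
@@@@
@...@
@@..@@
@.@.@.@
@@@@@@@@
@.......@
@@......@@
@.@.....@.@
@@@@....@@@@
@...@...@...@
@@..@@..@@..@@
@.@.@.@.@.@.@.@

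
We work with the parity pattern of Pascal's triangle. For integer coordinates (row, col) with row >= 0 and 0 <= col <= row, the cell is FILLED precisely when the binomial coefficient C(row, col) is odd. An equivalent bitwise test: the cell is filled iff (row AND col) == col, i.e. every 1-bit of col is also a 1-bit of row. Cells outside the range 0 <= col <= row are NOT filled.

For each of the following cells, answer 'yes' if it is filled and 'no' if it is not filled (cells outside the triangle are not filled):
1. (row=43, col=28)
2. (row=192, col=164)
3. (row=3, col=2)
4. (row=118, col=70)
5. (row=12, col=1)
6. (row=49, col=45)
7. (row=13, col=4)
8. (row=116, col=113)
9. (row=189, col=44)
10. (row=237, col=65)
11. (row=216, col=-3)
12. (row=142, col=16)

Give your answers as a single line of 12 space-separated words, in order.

Answer: no no yes yes no no yes no yes yes no no

Derivation:
(43,28): row=0b101011, col=0b11100, row AND col = 0b1000 = 8; 8 != 28 -> empty
(192,164): row=0b11000000, col=0b10100100, row AND col = 0b10000000 = 128; 128 != 164 -> empty
(3,2): row=0b11, col=0b10, row AND col = 0b10 = 2; 2 == 2 -> filled
(118,70): row=0b1110110, col=0b1000110, row AND col = 0b1000110 = 70; 70 == 70 -> filled
(12,1): row=0b1100, col=0b1, row AND col = 0b0 = 0; 0 != 1 -> empty
(49,45): row=0b110001, col=0b101101, row AND col = 0b100001 = 33; 33 != 45 -> empty
(13,4): row=0b1101, col=0b100, row AND col = 0b100 = 4; 4 == 4 -> filled
(116,113): row=0b1110100, col=0b1110001, row AND col = 0b1110000 = 112; 112 != 113 -> empty
(189,44): row=0b10111101, col=0b101100, row AND col = 0b101100 = 44; 44 == 44 -> filled
(237,65): row=0b11101101, col=0b1000001, row AND col = 0b1000001 = 65; 65 == 65 -> filled
(216,-3): col outside [0, 216] -> not filled
(142,16): row=0b10001110, col=0b10000, row AND col = 0b0 = 0; 0 != 16 -> empty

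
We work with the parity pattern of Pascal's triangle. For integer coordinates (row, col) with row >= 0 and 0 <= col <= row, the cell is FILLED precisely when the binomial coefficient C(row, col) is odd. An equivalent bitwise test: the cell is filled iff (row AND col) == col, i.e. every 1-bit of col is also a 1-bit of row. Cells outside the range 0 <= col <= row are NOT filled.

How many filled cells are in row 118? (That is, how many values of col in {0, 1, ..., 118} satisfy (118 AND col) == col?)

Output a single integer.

Answer: 32

Derivation:
118 in binary = 1110110
popcount(118) = number of 1-bits in 1110110 = 5
A col c satisfies (118 AND c) == c iff every set bit of c is also set in 118; each of the 5 set bits of 118 can independently be on or off in c.
count = 2^5 = 32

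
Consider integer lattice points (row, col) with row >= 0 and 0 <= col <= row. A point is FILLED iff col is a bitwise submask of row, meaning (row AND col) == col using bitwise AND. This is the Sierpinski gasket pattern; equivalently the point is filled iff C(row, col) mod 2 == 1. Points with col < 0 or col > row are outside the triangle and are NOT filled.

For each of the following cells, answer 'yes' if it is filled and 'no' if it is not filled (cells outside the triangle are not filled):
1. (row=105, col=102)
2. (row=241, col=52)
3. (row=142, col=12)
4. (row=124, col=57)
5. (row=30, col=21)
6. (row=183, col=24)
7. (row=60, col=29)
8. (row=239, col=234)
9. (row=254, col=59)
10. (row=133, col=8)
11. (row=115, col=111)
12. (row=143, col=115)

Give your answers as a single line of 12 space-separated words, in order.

Answer: no no yes no no no no yes no no no no

Derivation:
(105,102): row=0b1101001, col=0b1100110, row AND col = 0b1100000 = 96; 96 != 102 -> empty
(241,52): row=0b11110001, col=0b110100, row AND col = 0b110000 = 48; 48 != 52 -> empty
(142,12): row=0b10001110, col=0b1100, row AND col = 0b1100 = 12; 12 == 12 -> filled
(124,57): row=0b1111100, col=0b111001, row AND col = 0b111000 = 56; 56 != 57 -> empty
(30,21): row=0b11110, col=0b10101, row AND col = 0b10100 = 20; 20 != 21 -> empty
(183,24): row=0b10110111, col=0b11000, row AND col = 0b10000 = 16; 16 != 24 -> empty
(60,29): row=0b111100, col=0b11101, row AND col = 0b11100 = 28; 28 != 29 -> empty
(239,234): row=0b11101111, col=0b11101010, row AND col = 0b11101010 = 234; 234 == 234 -> filled
(254,59): row=0b11111110, col=0b111011, row AND col = 0b111010 = 58; 58 != 59 -> empty
(133,8): row=0b10000101, col=0b1000, row AND col = 0b0 = 0; 0 != 8 -> empty
(115,111): row=0b1110011, col=0b1101111, row AND col = 0b1100011 = 99; 99 != 111 -> empty
(143,115): row=0b10001111, col=0b1110011, row AND col = 0b11 = 3; 3 != 115 -> empty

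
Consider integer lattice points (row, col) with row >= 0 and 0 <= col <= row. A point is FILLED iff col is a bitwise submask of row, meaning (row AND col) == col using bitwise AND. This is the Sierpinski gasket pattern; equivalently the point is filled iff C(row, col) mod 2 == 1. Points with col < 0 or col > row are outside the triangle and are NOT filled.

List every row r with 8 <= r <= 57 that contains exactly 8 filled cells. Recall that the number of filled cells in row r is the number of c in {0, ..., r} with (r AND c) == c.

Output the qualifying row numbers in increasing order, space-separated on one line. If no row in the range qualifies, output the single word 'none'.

Row r has 2^popcount(r) filled cells, so we need popcount(r) = log2(8) = 3.
Scan r = 8..57 and keep those with exactly 3 one-bits:
r=8=1000 popcount=1 -> skip
r=9=1001 popcount=2 -> skip
r=10=1010 popcount=2 -> skip
r=11=1011 popcount=3 -> KEEP
r=12=1100 popcount=2 -> skip
r=13=1101 popcount=3 -> KEEP
r=14=1110 popcount=3 -> KEEP
r=15=1111 popcount=4 -> skip
r=16=10000 popcount=1 -> skip
r=17=10001 popcount=2 -> skip
r=18=10010 popcount=2 -> skip
r=19=10011 popcount=3 -> KEEP
r=20=10100 popcount=2 -> skip
r=21=10101 popcount=3 -> KEEP
r=22=10110 popcount=3 -> KEEP
r=23=10111 popcount=4 -> skip
r=24=11000 popcount=2 -> skip
r=25=11001 popcount=3 -> KEEP
r=26=11010 popcount=3 -> KEEP
r=27=11011 popcount=4 -> skip
r=28=11100 popcount=3 -> KEEP
r=29=11101 popcount=4 -> skip
r=30=11110 popcount=4 -> skip
r=31=11111 popcount=5 -> skip
r=32=100000 popcount=1 -> skip
r=33=100001 popcount=2 -> skip
r=34=100010 popcount=2 -> skip
r=35=100011 popcount=3 -> KEEP
r=36=100100 popcount=2 -> skip
r=37=100101 popcount=3 -> KEEP
r=38=100110 popcount=3 -> KEEP
r=39=100111 popcount=4 -> skip
r=40=101000 popcount=2 -> skip
r=41=101001 popcount=3 -> KEEP
r=42=101010 popcount=3 -> KEEP
r=43=101011 popcount=4 -> skip
r=44=101100 popcount=3 -> KEEP
r=45=101101 popcount=4 -> skip
r=46=101110 popcount=4 -> skip
r=47=101111 popcount=5 -> skip
r=48=110000 popcount=2 -> skip
r=49=110001 popcount=3 -> KEEP
r=50=110010 popcount=3 -> KEEP
r=51=110011 popcount=4 -> skip
r=52=110100 popcount=3 -> KEEP
r=53=110101 popcount=4 -> skip
r=54=110110 popcount=4 -> skip
r=55=110111 popcount=5 -> skip
r=56=111000 popcount=3 -> KEEP
r=57=111001 popcount=4 -> skip
Kept rows: 11 13 14 19 21 22 25 26 28 35 37 38 41 42 44 49 50 52 56

Answer: 11 13 14 19 21 22 25 26 28 35 37 38 41 42 44 49 50 52 56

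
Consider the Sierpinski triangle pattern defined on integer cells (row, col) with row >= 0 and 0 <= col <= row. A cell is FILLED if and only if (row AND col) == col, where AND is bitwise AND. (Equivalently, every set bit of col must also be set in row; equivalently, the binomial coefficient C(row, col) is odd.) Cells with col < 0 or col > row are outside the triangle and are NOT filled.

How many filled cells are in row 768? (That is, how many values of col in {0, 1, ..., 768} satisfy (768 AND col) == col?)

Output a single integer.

768 in binary = 1100000000
popcount(768) = number of 1-bits in 1100000000 = 2
A col c satisfies (768 AND c) == c iff every set bit of c is also set in 768; each of the 2 set bits of 768 can independently be on or off in c.
count = 2^2 = 4

Answer: 4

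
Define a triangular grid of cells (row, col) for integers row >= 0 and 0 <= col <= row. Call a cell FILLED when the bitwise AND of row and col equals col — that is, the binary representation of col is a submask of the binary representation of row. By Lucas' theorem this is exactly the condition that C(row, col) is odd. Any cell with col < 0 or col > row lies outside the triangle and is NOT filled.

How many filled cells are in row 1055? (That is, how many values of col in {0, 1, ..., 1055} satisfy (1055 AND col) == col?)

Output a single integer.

1055 in binary = 10000011111
popcount(1055) = number of 1-bits in 10000011111 = 6
A col c satisfies (1055 AND c) == c iff every set bit of c is also set in 1055; each of the 6 set bits of 1055 can independently be on or off in c.
count = 2^6 = 64

Answer: 64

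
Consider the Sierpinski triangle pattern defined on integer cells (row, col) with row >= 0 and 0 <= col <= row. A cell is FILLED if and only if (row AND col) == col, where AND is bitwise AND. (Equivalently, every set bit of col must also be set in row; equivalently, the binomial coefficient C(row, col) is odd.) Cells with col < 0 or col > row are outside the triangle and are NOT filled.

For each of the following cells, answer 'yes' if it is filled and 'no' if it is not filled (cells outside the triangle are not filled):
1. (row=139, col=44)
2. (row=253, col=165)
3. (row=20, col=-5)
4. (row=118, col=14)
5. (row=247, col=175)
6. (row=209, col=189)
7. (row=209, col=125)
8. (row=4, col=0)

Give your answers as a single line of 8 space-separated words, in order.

Answer: no yes no no no no no yes

Derivation:
(139,44): row=0b10001011, col=0b101100, row AND col = 0b1000 = 8; 8 != 44 -> empty
(253,165): row=0b11111101, col=0b10100101, row AND col = 0b10100101 = 165; 165 == 165 -> filled
(20,-5): col outside [0, 20] -> not filled
(118,14): row=0b1110110, col=0b1110, row AND col = 0b110 = 6; 6 != 14 -> empty
(247,175): row=0b11110111, col=0b10101111, row AND col = 0b10100111 = 167; 167 != 175 -> empty
(209,189): row=0b11010001, col=0b10111101, row AND col = 0b10010001 = 145; 145 != 189 -> empty
(209,125): row=0b11010001, col=0b1111101, row AND col = 0b1010001 = 81; 81 != 125 -> empty
(4,0): row=0b100, col=0b0, row AND col = 0b0 = 0; 0 == 0 -> filled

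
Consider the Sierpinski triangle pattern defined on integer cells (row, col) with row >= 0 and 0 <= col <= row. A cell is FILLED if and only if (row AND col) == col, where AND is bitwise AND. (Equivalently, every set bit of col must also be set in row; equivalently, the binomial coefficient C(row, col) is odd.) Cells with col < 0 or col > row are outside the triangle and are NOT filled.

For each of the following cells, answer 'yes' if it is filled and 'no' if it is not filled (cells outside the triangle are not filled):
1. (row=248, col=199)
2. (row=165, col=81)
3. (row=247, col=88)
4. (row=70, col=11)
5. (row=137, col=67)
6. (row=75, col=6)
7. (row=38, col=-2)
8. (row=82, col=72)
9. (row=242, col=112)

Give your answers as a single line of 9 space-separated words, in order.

Answer: no no no no no no no no yes

Derivation:
(248,199): row=0b11111000, col=0b11000111, row AND col = 0b11000000 = 192; 192 != 199 -> empty
(165,81): row=0b10100101, col=0b1010001, row AND col = 0b1 = 1; 1 != 81 -> empty
(247,88): row=0b11110111, col=0b1011000, row AND col = 0b1010000 = 80; 80 != 88 -> empty
(70,11): row=0b1000110, col=0b1011, row AND col = 0b10 = 2; 2 != 11 -> empty
(137,67): row=0b10001001, col=0b1000011, row AND col = 0b1 = 1; 1 != 67 -> empty
(75,6): row=0b1001011, col=0b110, row AND col = 0b10 = 2; 2 != 6 -> empty
(38,-2): col outside [0, 38] -> not filled
(82,72): row=0b1010010, col=0b1001000, row AND col = 0b1000000 = 64; 64 != 72 -> empty
(242,112): row=0b11110010, col=0b1110000, row AND col = 0b1110000 = 112; 112 == 112 -> filled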